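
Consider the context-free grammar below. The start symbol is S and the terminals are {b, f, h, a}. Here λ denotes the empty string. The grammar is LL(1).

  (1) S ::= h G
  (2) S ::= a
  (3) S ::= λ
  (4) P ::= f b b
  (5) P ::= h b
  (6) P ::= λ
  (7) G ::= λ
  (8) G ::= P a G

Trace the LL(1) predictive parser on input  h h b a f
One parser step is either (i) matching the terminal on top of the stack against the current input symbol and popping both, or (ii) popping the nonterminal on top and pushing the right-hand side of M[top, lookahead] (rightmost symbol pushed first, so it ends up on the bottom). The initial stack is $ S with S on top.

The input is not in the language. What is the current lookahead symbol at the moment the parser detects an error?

      Stack        Input        Action
   1  $ S          h h b a f $  expand S ::= h G
   2  $ G h        h h b a f $  match h
   3  $ G          h b a f $    expand G ::= P a G
   4  $ G a P      h b a f $    expand P ::= h b
   5  $ G a b h    h b a f $    match h
   6  $ G a b      b a f $      match b
   7  $ G a        a f $        match a
   8  $ G          f $          expand G ::= P a G
   9  $ G a P      f $          expand P ::= f b b
  10  $ G a b b f  f $          match f
  11  $ G a b b    $            error: top is terminal b but lookahead is $

$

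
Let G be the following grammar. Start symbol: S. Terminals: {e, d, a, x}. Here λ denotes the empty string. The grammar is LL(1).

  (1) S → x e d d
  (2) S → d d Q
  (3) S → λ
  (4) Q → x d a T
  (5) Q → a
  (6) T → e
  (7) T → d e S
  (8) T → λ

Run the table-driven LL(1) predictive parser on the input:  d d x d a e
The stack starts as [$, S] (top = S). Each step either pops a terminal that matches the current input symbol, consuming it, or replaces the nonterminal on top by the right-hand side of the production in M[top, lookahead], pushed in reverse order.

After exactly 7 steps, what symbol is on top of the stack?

T

     Stack      Input          Action
  1  $ S        d d x d a e $  expand S → d d Q
  2  $ Q d d    d d x d a e $  match d
  3  $ Q d      d x d a e $    match d
  4  $ Q        x d a e $      expand Q → x d a T
  5  $ T a d x  x d a e $      match x
  6  $ T a d    d a e $        match d
  7  $ T a      a e $          match a
Stack after step 7: $ T (top = T).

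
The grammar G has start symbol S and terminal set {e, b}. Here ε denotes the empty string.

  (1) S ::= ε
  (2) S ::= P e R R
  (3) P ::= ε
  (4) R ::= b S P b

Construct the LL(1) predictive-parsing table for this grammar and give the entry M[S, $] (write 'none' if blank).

S ::= ε

FIRST(P): from P::=ε we get {ε}. So FIRST(P) = {ε}.
FIRST(R): from R::=b S P b we get {b}. So FIRST(R) = {b}.
FIRST(S): from S::=ε we get {ε}; from S::=P e R R we get {e}. So FIRST(S) = {ε, e}.
FOLLOW(S) includes $ since S is the start symbol.
FOLLOW(S): in R::=b S P b, S is followed by P b with FIRST {b}. Thus FOLLOW(S) = {$, b}.
For S ::= ε: FIRST(ε) = {ε}, so it goes in M[S, t] for t ∈ {}; since ε ∈ FIRST, also for every t ∈ FOLLOW(S) = {$, b}.
For S ::= P e R R: FIRST(P e R R) = {e}, so it goes in M[S, t] for t ∈ {e}.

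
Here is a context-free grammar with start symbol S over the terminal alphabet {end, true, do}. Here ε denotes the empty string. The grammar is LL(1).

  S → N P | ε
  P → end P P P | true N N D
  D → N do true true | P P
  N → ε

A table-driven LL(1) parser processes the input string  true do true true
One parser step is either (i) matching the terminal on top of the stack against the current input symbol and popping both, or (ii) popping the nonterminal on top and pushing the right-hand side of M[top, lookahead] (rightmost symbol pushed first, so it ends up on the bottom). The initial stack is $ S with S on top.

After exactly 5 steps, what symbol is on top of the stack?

N

     Stack         Input                Action
  1  $ S           true do true true $  expand S → N P
  2  $ P N         true do true true $  expand N → ε
  3  $ P           true do true true $  expand P → true N N D
  4  $ D N N true  true do true true $  match true
  5  $ D N N       do true true $       expand N → ε
Stack after step 5: $ D N (top = N).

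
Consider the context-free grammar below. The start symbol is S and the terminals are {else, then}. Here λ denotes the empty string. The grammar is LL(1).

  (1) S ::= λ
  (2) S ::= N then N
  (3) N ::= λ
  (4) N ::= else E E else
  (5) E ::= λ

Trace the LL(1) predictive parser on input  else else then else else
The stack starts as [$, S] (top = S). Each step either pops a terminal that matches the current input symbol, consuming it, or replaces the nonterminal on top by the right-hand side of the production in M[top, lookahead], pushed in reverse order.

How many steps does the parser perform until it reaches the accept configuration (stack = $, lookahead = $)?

      Stack                   Input                       Action
   1  $ S                     else else then else else $  expand S ::= N then N
   2  $ N then N              else else then else else $  expand N ::= else E E else
   3  $ N then else E E else  else else then else else $  match else
   4  $ N then else E E       else then else else $       expand E ::= λ
   5  $ N then else E         else then else else $       expand E ::= λ
   6  $ N then else           else then else else $       match else
   7  $ N then                then else else $            match then
   8  $ N                     else else $                 expand N ::= else E E else
   9  $ else E E else         else else $                 match else
  10  $ else E E              else $                      expand E ::= λ
  11  $ else E                else $                      expand E ::= λ
  12  $ else                  else $                      match else
Accept reached after 12 steps.

12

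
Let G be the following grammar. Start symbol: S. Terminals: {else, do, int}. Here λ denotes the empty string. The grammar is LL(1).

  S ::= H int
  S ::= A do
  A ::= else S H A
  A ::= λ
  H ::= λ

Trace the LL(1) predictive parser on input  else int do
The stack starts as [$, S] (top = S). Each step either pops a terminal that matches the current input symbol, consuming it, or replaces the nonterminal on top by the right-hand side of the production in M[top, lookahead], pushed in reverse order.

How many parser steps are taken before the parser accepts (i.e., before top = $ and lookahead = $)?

step 1: stack=$ S  input=else int do $  — expand S ::= A do
step 2: stack=$ do A  input=else int do $  — expand A ::= else S H A
step 3: stack=$ do A H S else  input=else int do $  — match else
step 4: stack=$ do A H S  input=int do $  — expand S ::= H int
step 5: stack=$ do A H int H  input=int do $  — expand H ::= λ
step 6: stack=$ do A H int  input=int do $  — match int
step 7: stack=$ do A H  input=do $  — expand H ::= λ
step 8: stack=$ do A  input=do $  — expand A ::= λ
step 9: stack=$ do  input=do $  — match do
Accept reached after 9 steps.

9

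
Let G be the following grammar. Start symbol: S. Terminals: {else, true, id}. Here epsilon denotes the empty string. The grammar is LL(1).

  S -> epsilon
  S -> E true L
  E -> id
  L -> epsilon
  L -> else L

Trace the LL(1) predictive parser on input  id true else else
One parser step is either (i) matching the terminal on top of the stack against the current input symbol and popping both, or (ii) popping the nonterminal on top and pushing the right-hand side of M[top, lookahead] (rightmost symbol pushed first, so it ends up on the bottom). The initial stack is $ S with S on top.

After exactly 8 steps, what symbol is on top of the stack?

     Stack        Input                Action
  1  $ S          id true else else $  expand S -> E true L
  2  $ L true E   id true else else $  expand E -> id
  3  $ L true id  id true else else $  match id
  4  $ L true     true else else $     match true
  5  $ L          else else $          expand L -> else L
  6  $ L else     else else $          match else
  7  $ L          else $               expand L -> else L
  8  $ L else     else $               match else
Stack after step 8: $ L (top = L).

L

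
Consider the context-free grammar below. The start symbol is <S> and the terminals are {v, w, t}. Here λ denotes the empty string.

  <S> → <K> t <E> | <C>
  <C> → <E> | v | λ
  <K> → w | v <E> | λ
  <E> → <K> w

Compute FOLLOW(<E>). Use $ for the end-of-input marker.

FIRST(<K>) = {λ, v, w}
FIRST(<E>) = {v, w}  (via <K> w)
FIRST(<C>) = {λ, v, w}  (via <E>)
FIRST(<S>) = {λ, t, v, w}  (via <K> t <E>, <C>)
FOLLOW(<S>) includes $ since <S> is the start symbol.
FOLLOW(<S>): <S> appears on no right-hand side. Thus FOLLOW(<S>) = {$}.
FOLLOW(<C>): in <S>→<C>, the suffix after <C> is empty, so FOLLOW(<C>) ⊇ FOLLOW(<S>) = {$}. Thus FOLLOW(<C>) = {$}.
FOLLOW(<K>): in <S>→<K> t <E>, <K> is followed by t <E> with FIRST {t}; in <E>→<K> w, <K> is followed by w with FIRST {w}. Thus FOLLOW(<K>) = {t, w}.
FOLLOW(<E>): in <S>→<K> t <E>, the suffix after <E> is empty, so FOLLOW(<E>) ⊇ FOLLOW(<S>) = {$}; in <C>→<E>, the suffix after <E> is empty, so FOLLOW(<E>) ⊇ FOLLOW(<C>) = {$}; in <K>→v <E>, the suffix after <E> is empty, so FOLLOW(<E>) ⊇ FOLLOW(<K>) = {t, w}. Thus FOLLOW(<E>) = {$, t, w}.

{$, t, w}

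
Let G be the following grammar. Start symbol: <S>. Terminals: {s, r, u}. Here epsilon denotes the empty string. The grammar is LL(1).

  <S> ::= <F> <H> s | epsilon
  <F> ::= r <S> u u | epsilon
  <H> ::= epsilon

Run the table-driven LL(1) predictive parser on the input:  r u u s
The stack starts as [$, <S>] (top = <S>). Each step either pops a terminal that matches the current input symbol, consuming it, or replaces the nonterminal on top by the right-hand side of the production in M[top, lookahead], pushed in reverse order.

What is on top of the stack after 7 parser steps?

s

     Stack              Input      Action
  1  $ <S>              r u u s $  expand <S> ::= <F> <H> s
  2  $ s <H> <F>        r u u s $  expand <F> ::= r <S> u u
  3  $ s <H> u u <S> r  r u u s $  match r
  4  $ s <H> u u <S>    u u s $    expand <S> ::= epsilon
  5  $ s <H> u u        u u s $    match u
  6  $ s <H> u          u s $      match u
  7  $ s <H>            s $        expand <H> ::= epsilon
Stack after step 7: $ s (top = s).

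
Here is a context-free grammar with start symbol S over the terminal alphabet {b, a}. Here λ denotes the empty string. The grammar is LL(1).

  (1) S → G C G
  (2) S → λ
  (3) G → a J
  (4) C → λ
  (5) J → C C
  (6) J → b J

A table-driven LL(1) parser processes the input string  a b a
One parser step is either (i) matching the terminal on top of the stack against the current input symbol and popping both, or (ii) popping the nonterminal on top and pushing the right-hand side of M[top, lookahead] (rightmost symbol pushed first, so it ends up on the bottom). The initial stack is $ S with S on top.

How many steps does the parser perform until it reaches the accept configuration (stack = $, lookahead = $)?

step 1: stack=$ S  input=a b a $  — expand S → G C G
step 2: stack=$ G C G  input=a b a $  — expand G → a J
step 3: stack=$ G C J a  input=a b a $  — match a
step 4: stack=$ G C J  input=b a $  — expand J → b J
step 5: stack=$ G C J b  input=b a $  — match b
step 6: stack=$ G C J  input=a $  — expand J → C C
step 7: stack=$ G C C C  input=a $  — expand C → λ
step 8: stack=$ G C C  input=a $  — expand C → λ
step 9: stack=$ G C  input=a $  — expand C → λ
step 10: stack=$ G  input=a $  — expand G → a J
step 11: stack=$ J a  input=a $  — match a
step 12: stack=$ J  input=$  — expand J → C C
step 13: stack=$ C C  input=$  — expand C → λ
step 14: stack=$ C  input=$  — expand C → λ
Accept reached after 14 steps.

14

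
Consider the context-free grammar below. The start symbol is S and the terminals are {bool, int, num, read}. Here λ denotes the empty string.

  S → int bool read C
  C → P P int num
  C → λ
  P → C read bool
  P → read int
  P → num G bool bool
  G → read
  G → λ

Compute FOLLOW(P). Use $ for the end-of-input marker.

{int, num, read}

FIRST(S): from S→int bool read C we get {int}. So FIRST(S) = {int}.
FIRST(G): from G→read we get {read}; from G→λ we get {λ}. So FIRST(G) = {λ, read}.
FIRST(C): from C→P P int num we get {num, read}; from C→λ we get {λ}. So FIRST(C) = {λ, num, read}.
FIRST(P): from P→C read bool we get {num, read}; from P→read int we get {read}; from P→num G bool bool we get {num}. So FIRST(P) = {num, read}.
FOLLOW(S) includes $ since S is the start symbol.
FOLLOW(S): S appears on no right-hand side. Thus FOLLOW(S) = {$}.
FOLLOW(C): in S→int bool read C, the suffix after C is empty, so FOLLOW(C) ⊇ FOLLOW(S) = {$}; in P→C read bool, C is followed by read bool with FIRST {read}. Thus FOLLOW(C) = {$, read}.
FOLLOW(P): in C→P P int num (occurrence 1), P is followed by P int num with FIRST {num, read}; in C→P P int num (occurrence 2), P is followed by int num with FIRST {int}. Thus FOLLOW(P) = {int, num, read}.
FOLLOW(G): in P→num G bool bool, G is followed by bool bool with FIRST {bool}. Thus FOLLOW(G) = {bool}.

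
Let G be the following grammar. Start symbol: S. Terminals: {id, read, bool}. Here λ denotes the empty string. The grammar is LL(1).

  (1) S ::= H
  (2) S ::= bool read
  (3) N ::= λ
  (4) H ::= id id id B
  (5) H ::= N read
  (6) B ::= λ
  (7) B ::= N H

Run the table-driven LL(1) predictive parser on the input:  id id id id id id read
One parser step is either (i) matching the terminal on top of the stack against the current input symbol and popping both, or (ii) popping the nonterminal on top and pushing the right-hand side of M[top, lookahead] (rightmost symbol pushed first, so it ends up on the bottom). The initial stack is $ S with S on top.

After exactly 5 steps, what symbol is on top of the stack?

step 1: stack=$ S  input=id id id id id id read $  — expand S ::= H
step 2: stack=$ H  input=id id id id id id read $  — expand H ::= id id id B
step 3: stack=$ B id id id  input=id id id id id id read $  — match id
step 4: stack=$ B id id  input=id id id id id read $  — match id
step 5: stack=$ B id  input=id id id id read $  — match id
Stack after step 5: $ B (top = B).

B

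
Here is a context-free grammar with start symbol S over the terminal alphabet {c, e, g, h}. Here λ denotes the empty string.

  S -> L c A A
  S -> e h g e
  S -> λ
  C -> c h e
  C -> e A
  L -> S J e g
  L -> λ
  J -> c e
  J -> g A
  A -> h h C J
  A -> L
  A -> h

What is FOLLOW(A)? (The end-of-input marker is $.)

{$, c, e, g, h}

FIRST(C) = {c, e}
FIRST(J) = {c, g}
FIRST(S) = {λ, c, e, g}  (via L c A A)
FIRST(L) = {λ, c, e, g}  (via S J e g)
FIRST(A) = {λ, c, e, g, h}  (via L)
FOLLOW(S) includes $ since S is the start symbol.
FOLLOW(S): in L->S J e g, S is followed by J e g with FIRST {c, g}. Thus FOLLOW(S) = {$, c, g}.
FOLLOW(C): in A->h h C J, C is followed by J with FIRST {c, g}. Thus FOLLOW(C) = {c, g}.
FOLLOW(L): in S->L c A A, L is followed by c A A with FIRST {c}; in A->L, the suffix after L is empty, so FOLLOW(L) ⊇ FOLLOW(A) = {$, c, e, g, h}. Thus FOLLOW(L) = {$, c, e, g, h}.
FOLLOW(J): in L->S J e g, J is followed by e g with FIRST {e}; in A->h h C J, the suffix after J is empty, so FOLLOW(J) ⊇ FOLLOW(A) = {$, c, e, g, h}. Thus FOLLOW(J) = {$, c, e, g, h}.
FOLLOW(A): in S->L c A A (occurrence 1), A is followed by A with FIRST {λ, c, e, g, h}; in S->L c A A (occurrence 1), the suffix after A is nullable, so FOLLOW(A) ⊇ FOLLOW(S) = {$, c, g}; in S->L c A A (occurrence 2), the suffix after A is empty, so FOLLOW(A) ⊇ FOLLOW(S) = {$, c, g}; in C->e A, the suffix after A is empty, so FOLLOW(A) ⊇ FOLLOW(C) = {c, g}; in J->g A, the suffix after A is empty, so FOLLOW(A) ⊇ FOLLOW(J) = {$, c, e, g, h}. Thus FOLLOW(A) = {$, c, e, g, h}.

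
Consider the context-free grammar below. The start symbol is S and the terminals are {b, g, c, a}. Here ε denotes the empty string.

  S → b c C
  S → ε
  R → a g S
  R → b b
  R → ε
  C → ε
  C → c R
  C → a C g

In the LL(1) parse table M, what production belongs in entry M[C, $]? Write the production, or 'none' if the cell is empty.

C → ε

FIRST(S) = {ε, b}
FIRST(R) = {ε, a, b}
FIRST(C) = {ε, a, c}
FOLLOW(S) includes $ since S is the start symbol.
FOLLOW(S): in R→a g S, the suffix after S is empty, so FOLLOW(S) ⊇ FOLLOW(R) = {$, g}. Thus FOLLOW(S) = {$, g}.
FOLLOW(C): in S→b c C, the suffix after C is empty, so FOLLOW(C) ⊇ FOLLOW(S) = {$, g}; in C→a C g, C is followed by g with FIRST {g}. Thus FOLLOW(C) = {$, g}.
For C → ε: FIRST(ε) = {ε}, so it goes in M[C, t] for t ∈ {}; since ε ∈ FIRST, also for every t ∈ FOLLOW(C) = {$, g}.
For C → c R: FIRST(c R) = {c}, so it goes in M[C, t] for t ∈ {c}.
For C → a C g: FIRST(a C g) = {a}, so it goes in M[C, t] for t ∈ {a}.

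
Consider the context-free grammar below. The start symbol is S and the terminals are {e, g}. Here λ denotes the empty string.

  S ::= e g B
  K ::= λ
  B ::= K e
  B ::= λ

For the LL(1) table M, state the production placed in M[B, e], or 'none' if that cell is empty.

B ::= K e

FIRST(S): from S::=e g B we get {e}. So FIRST(S) = {e}.
FIRST(K): from K::=λ we get {λ}. So FIRST(K) = {λ}.
FIRST(B): from B::=K e we get {e}; from B::=λ we get {λ}. So FIRST(B) = {λ, e}.
FOLLOW(S) includes $ since S is the start symbol.
FOLLOW(S): S appears on no right-hand side. Thus FOLLOW(S) = {$}.
FOLLOW(B): in S::=e g B, the suffix after B is empty, so FOLLOW(B) ⊇ FOLLOW(S) = {$}. Thus FOLLOW(B) = {$}.
For B ::= K e: FIRST(K e) = {e}, so it goes in M[B, t] for t ∈ {e}.
For B ::= λ: FIRST(λ) = {λ}, so it goes in M[B, t] for t ∈ {}; since λ ∈ FIRST, also for every t ∈ FOLLOW(B) = {$}.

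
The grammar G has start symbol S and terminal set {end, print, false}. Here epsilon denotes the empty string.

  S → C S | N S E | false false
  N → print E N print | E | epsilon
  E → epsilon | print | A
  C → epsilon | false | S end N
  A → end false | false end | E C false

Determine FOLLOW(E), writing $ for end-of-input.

FIRST(S): from S→C S we get {end, false, print}; from S→N S E we get {end, false, print}; from S→false false we get {false}. So FIRST(S) = {end, false, print}.
FIRST(C): from C→epsilon we get {epsilon}; from C→false we get {false}; from C→S end N we get {end, false, print}. So FIRST(C) = {epsilon, end, false, print}.
FIRST(N): from N→print E N print we get {print}; from N→E we get {epsilon, end, false, print}; from N→epsilon we get {epsilon}. So FIRST(N) = {epsilon, end, false, print}.
FIRST(E): from E→epsilon we get {epsilon}; from E→print we get {print}; from E→A we get {end, false, print}. So FIRST(E) = {epsilon, end, false, print}.
FIRST(A): from A→end false we get {end}; from A→false end we get {false}; from A→E C false we get {end, false, print}. So FIRST(A) = {end, false, print}.
FOLLOW(S) includes $ since S is the start symbol.
FOLLOW(S): in S→C S, the suffix after S is empty (adds nothing new); in S→N S E, S is followed by E with FIRST {epsilon, end, false, print}; in S→N S E, the suffix after S is nullable (adds nothing new); in C→S end N, S is followed by end N with FIRST {end}. Thus FOLLOW(S) = {$, end, false, print}.
FOLLOW(C): in S→C S, C is followed by S with FIRST {end, false, print}; in A→E C false, C is followed by false with FIRST {false}. Thus FOLLOW(C) = {end, false, print}.
FOLLOW(N): in S→N S E, N is followed by S E with FIRST {end, false, print}; in N→print E N print, N is followed by print with FIRST {print}; in C→S end N, the suffix after N is empty, so FOLLOW(N) ⊇ FOLLOW(C) = {end, false, print}. Thus FOLLOW(N) = {end, false, print}.
FOLLOW(E): in S→N S E, the suffix after E is empty, so FOLLOW(E) ⊇ FOLLOW(S) = {$, end, false, print}; in N→print E N print, E is followed by N print with FIRST {end, false, print}; in N→E, the suffix after E is empty, so FOLLOW(E) ⊇ FOLLOW(N) = {end, false, print}; in A→E C false, E is followed by C false with FIRST {end, false, print}. Thus FOLLOW(E) = {$, end, false, print}.
FOLLOW(A): in E→A, the suffix after A is empty, so FOLLOW(A) ⊇ FOLLOW(E) = {$, end, false, print}. Thus FOLLOW(A) = {$, end, false, print}.

{$, end, false, print}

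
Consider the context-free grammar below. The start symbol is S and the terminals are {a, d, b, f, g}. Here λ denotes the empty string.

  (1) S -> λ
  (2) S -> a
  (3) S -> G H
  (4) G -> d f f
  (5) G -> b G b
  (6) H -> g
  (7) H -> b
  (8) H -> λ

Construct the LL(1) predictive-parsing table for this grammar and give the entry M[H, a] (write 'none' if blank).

none

FIRST(G): from G->d f f we get {d}; from G->b G b we get {b}. So FIRST(G) = {b, d}.
FIRST(H): from H->g we get {g}; from H->b we get {b}; from H->λ we get {λ}. So FIRST(H) = {λ, b, g}.
FIRST(S): from S->λ we get {λ}; from S->a we get {a}; from S->G H we get {b, d}. So FIRST(S) = {λ, a, b, d}.
FOLLOW(S) includes $ since S is the start symbol.
FOLLOW(S): S appears on no right-hand side. Thus FOLLOW(S) = {$}.
FOLLOW(H): in S->G H, the suffix after H is empty, so FOLLOW(H) ⊇ FOLLOW(S) = {$}. Thus FOLLOW(H) = {$}.
For H -> g: FIRST(g) = {g}, so it goes in M[H, t] for t ∈ {g}.
For H -> b: FIRST(b) = {b}, so it goes in M[H, t] for t ∈ {b}.
For H -> λ: FIRST(λ) = {λ}, so it goes in M[H, t] for t ∈ {}; since λ ∈ FIRST, also for every t ∈ FOLLOW(H) = {$}.
None of these place a production in M[H, a].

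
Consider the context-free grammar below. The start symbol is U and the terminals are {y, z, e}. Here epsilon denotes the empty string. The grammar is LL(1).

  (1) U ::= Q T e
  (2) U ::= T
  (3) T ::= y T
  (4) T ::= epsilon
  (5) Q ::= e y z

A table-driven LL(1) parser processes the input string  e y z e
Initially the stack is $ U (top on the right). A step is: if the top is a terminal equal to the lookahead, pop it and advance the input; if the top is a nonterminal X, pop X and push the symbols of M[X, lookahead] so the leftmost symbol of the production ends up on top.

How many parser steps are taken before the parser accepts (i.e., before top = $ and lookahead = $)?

7

     Stack        Input      Action
  1  $ U          e y z e $  expand U ::= Q T e
  2  $ e T Q      e y z e $  expand Q ::= e y z
  3  $ e T z y e  e y z e $  match e
  4  $ e T z y    y z e $    match y
  5  $ e T z      z e $      match z
  6  $ e T        e $        expand T ::= epsilon
  7  $ e          e $        match e
Accept reached after 7 steps.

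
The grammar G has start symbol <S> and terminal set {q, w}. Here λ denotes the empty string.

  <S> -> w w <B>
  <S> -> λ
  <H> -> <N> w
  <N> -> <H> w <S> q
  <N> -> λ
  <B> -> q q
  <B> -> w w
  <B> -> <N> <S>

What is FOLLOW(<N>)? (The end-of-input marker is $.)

FIRST(<S>): from <S>->w w <B> we get {w}; from <S>->λ we get {λ}. So FIRST(<S>) = {λ, w}.
FIRST(<H>): from <H>-><N> w we get {w}. So FIRST(<H>) = {w}.
FIRST(<N>): from <N>-><H> w <S> q we get {w}; from <N>->λ we get {λ}. So FIRST(<N>) = {λ, w}.
FIRST(<B>): from <B>->q q we get {q}; from <B>->w w we get {w}; from <B>-><N> <S> we get {λ, w}. So FIRST(<B>) = {λ, q, w}.
FOLLOW(<S>) includes $ since <S> is the start symbol.
FOLLOW(<H>): in <N>-><H> w <S> q, <H> is followed by w <S> q with FIRST {w}. Thus FOLLOW(<H>) = {w}.
FOLLOW(<S>): in <N>-><H> w <S> q, <S> is followed by q with FIRST {q}; in <B>-><N> <S>, the suffix after <S> is empty, so FOLLOW(<S>) ⊇ FOLLOW(<B>) = {$, q}. Thus FOLLOW(<S>) = {$, q}.
FOLLOW(<B>): in <S>->w w <B>, the suffix after <B> is empty, so FOLLOW(<B>) ⊇ FOLLOW(<S>) = {$, q}. Thus FOLLOW(<B>) = {$, q}.
FOLLOW(<N>): in <H>-><N> w, <N> is followed by w with FIRST {w}; in <B>-><N> <S>, <N> is followed by <S> with FIRST {λ, w}; in <B>-><N> <S>, the suffix after <N> is nullable, so FOLLOW(<N>) ⊇ FOLLOW(<B>) = {$, q}. Thus FOLLOW(<N>) = {$, q, w}.

{$, q, w}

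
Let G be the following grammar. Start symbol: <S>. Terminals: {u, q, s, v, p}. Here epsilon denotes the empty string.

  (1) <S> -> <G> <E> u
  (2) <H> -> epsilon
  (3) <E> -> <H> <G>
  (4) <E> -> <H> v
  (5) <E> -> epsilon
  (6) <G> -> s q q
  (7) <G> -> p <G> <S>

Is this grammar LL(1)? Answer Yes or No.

Yes

FIRST(<S>) = {p, s}
FIRST(<H>) = {epsilon}
FIRST(<E>) = {epsilon, p, s, v}
FIRST(<G>) = {p, s}
FOLLOW(<S>) = {$, p, s, u, v}
FOLLOW(<H>) = {p, s, v}
FOLLOW(<E>) = {u}
FOLLOW(<G>) = {p, s, u, v}
Each cell of M receives at most one production.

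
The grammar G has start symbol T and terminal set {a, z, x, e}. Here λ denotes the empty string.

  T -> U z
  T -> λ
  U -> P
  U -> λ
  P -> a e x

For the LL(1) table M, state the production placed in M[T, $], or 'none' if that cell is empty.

FIRST(P): from P->a e x we get {a}. So FIRST(P) = {a}.
FIRST(U): from U->P we get {a}; from U->λ we get {λ}. So FIRST(U) = {λ, a}.
FIRST(T): from T->U z we get {a, z}; from T->λ we get {λ}. So FIRST(T) = {λ, a, z}.
FOLLOW(T) includes $ since T is the start symbol.
FOLLOW(T): T appears on no right-hand side. Thus FOLLOW(T) = {$}.
For T -> U z: FIRST(U z) = {a, z}, so it goes in M[T, t] for t ∈ {a, z}.
For T -> λ: FIRST(λ) = {λ}, so it goes in M[T, t] for t ∈ {}; since λ ∈ FIRST, also for every t ∈ FOLLOW(T) = {$}.

T -> λ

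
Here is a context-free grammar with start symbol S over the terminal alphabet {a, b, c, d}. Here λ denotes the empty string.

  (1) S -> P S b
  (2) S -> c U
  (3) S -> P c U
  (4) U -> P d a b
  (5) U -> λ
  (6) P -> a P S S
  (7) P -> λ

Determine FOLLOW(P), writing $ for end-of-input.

FIRST(P) = {λ, a}
FIRST(S) = {a, c}  (via P S b, P c U)
FIRST(U) = {λ, a, d}  (via P d a b)
FOLLOW(S) includes $ since S is the start symbol.
FOLLOW(P): in S->P S b, P is followed by S b with FIRST {a, c}; in S->P c U, P is followed by c U with FIRST {c}; in U->P d a b, P is followed by d a b with FIRST {d}; in P->a P S S, P is followed by S S with FIRST {a, c}. Thus FOLLOW(P) = {a, c, d}.
FOLLOW(S): in S->P S b, S is followed by b with FIRST {b}; in P->a P S S (occurrence 1), S is followed by S with FIRST {a, c}; in P->a P S S (occurrence 2), the suffix after S is empty, so FOLLOW(S) ⊇ FOLLOW(P) = {a, c, d}. Thus FOLLOW(S) = {$, a, b, c, d}.
FOLLOW(U): in S->c U, the suffix after U is empty, so FOLLOW(U) ⊇ FOLLOW(S) = {$, a, b, c, d}; in S->P c U, the suffix after U is empty, so FOLLOW(U) ⊇ FOLLOW(S) = {$, a, b, c, d}. Thus FOLLOW(U) = {$, a, b, c, d}.

{a, c, d}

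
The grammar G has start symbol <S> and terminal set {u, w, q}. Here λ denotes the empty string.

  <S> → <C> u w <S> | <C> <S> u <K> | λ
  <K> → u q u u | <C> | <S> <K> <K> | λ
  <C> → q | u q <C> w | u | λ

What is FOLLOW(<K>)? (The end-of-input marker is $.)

FIRST(<C>) = {λ, q, u}
FIRST(<S>) = {λ, q, u}  (via <C> u w <S>, <C> <S> u <K>)
FIRST(<K>) = {λ, q, u}  (via <C>, <S> <K> <K>)
FOLLOW(<S>) includes $ since <S> is the start symbol.
FOLLOW(<S>): in <S>→<C> u w <S>, the suffix after <S> is empty (adds nothing new); in <S>→<C> <S> u <K>, <S> is followed by u <K> with FIRST {u}; in <K>→<S> <K> <K>, <S> is followed by <K> <K> with FIRST {λ, q, u}; in <K>→<S> <K> <K>, the suffix after <S> is nullable, so FOLLOW(<S>) ⊇ FOLLOW(<K>) = {$, q, u}. Thus FOLLOW(<S>) = {$, q, u}.
FOLLOW(<K>): in <S>→<C> <S> u <K>, the suffix after <K> is empty, so FOLLOW(<K>) ⊇ FOLLOW(<S>) = {$, q, u}; in <K>→<S> <K> <K> (occurrence 1), <K> is followed by <K> with FIRST {λ, q, u}; in <K>→<S> <K> <K> (occurrence 1), the suffix after <K> is nullable (adds nothing new); in <K>→<S> <K> <K> (occurrence 2), the suffix after <K> is empty (adds nothing new). Thus FOLLOW(<K>) = {$, q, u}.
FOLLOW(<C>): in <S>→<C> u w <S>, <C> is followed by u w <S> with FIRST {u}; in <S>→<C> <S> u <K>, <C> is followed by <S> u <K> with FIRST {q, u}; in <K>→<C>, the suffix after <C> is empty, so FOLLOW(<C>) ⊇ FOLLOW(<K>) = {$, q, u}; in <C>→u q <C> w, <C> is followed by w with FIRST {w}. Thus FOLLOW(<C>) = {$, q, u, w}.

{$, q, u}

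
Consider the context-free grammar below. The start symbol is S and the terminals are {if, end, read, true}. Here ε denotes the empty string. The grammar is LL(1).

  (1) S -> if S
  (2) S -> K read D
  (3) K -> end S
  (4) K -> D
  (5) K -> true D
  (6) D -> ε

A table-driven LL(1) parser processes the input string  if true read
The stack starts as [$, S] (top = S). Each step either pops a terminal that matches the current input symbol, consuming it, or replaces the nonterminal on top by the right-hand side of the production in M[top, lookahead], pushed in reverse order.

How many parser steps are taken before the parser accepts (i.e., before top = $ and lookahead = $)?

8

step 1: stack=$ S  input=if true read $  — expand S -> if S
step 2: stack=$ S if  input=if true read $  — match if
step 3: stack=$ S  input=true read $  — expand S -> K read D
step 4: stack=$ D read K  input=true read $  — expand K -> true D
step 5: stack=$ D read D true  input=true read $  — match true
step 6: stack=$ D read D  input=read $  — expand D -> ε
step 7: stack=$ D read  input=read $  — match read
step 8: stack=$ D  input=$  — expand D -> ε
Accept reached after 8 steps.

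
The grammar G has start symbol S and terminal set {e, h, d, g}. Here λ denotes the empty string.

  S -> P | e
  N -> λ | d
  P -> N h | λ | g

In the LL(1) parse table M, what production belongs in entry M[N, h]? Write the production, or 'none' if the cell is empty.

N -> λ

FIRST(N) = {λ, d}
FIRST(P) = {λ, d, g, h}  (via N h)
FIRST(S) = {λ, d, e, g, h}  (via P)
FOLLOW(S) includes $ since S is the start symbol.
FOLLOW(N): in P->N h, N is followed by h with FIRST {h}. Thus FOLLOW(N) = {h}.
For N -> λ: FIRST(λ) = {λ}, so it goes in M[N, t] for t ∈ {}; since λ ∈ FIRST, also for every t ∈ FOLLOW(N) = {h}.
For N -> d: FIRST(d) = {d}, so it goes in M[N, t] for t ∈ {d}.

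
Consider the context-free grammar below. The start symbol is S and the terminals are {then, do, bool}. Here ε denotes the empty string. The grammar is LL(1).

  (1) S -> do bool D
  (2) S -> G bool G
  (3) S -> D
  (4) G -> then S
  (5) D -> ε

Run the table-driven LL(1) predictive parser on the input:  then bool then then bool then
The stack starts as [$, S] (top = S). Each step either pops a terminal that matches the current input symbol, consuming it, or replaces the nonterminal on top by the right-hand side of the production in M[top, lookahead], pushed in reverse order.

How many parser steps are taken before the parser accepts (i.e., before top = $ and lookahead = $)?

      Stack            Input                            Action
   1  $ S              then bool then then bool then $  expand S -> G bool G
   2  $ G bool G       then bool then then bool then $  expand G -> then S
   3  $ G bool S then  then bool then then bool then $  match then
   4  $ G bool S       bool then then bool then $       expand S -> D
   5  $ G bool D       bool then then bool then $       expand D -> ε
   6  $ G bool         bool then then bool then $       match bool
   7  $ G              then then bool then $            expand G -> then S
   8  $ S then         then then bool then $            match then
   9  $ S              then bool then $                 expand S -> G bool G
  10  $ G bool G       then bool then $                 expand G -> then S
  11  $ G bool S then  then bool then $                 match then
  12  $ G bool S       bool then $                      expand S -> D
  13  $ G bool D       bool then $                      expand D -> ε
  14  $ G bool         bool then $                      match bool
  15  $ G              then $                           expand G -> then S
  16  $ S then         then $                           match then
  17  $ S              $                                expand S -> D
  18  $ D              $                                expand D -> ε
Accept reached after 18 steps.

18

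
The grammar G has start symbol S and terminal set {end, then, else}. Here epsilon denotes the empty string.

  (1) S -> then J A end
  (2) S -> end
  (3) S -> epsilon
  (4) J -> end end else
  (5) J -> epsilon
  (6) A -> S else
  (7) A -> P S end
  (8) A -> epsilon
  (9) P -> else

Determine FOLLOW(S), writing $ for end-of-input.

{$, else, end}

FIRST(S): from S->then J A end we get {then}; from S->end we get {end}; from S->epsilon we get {epsilon}. So FIRST(S) = {epsilon, end, then}.
FIRST(J): from J->end end else we get {end}; from J->epsilon we get {epsilon}. So FIRST(J) = {epsilon, end}.
FIRST(P): from P->else we get {else}. So FIRST(P) = {else}.
FIRST(A): from A->S else we get {else, end, then}; from A->P S end we get {else}; from A->epsilon we get {epsilon}. So FIRST(A) = {epsilon, else, end, then}.
FOLLOW(S) includes $ since S is the start symbol.
FOLLOW(S): in A->S else, S is followed by else with FIRST {else}; in A->P S end, S is followed by end with FIRST {end}. Thus FOLLOW(S) = {$, else, end}.
FOLLOW(J): in S->then J A end, J is followed by A end with FIRST {else, end, then}. Thus FOLLOW(J) = {else, end, then}.
FOLLOW(A): in S->then J A end, A is followed by end with FIRST {end}. Thus FOLLOW(A) = {end}.
FOLLOW(P): in A->P S end, P is followed by S end with FIRST {end, then}. Thus FOLLOW(P) = {end, then}.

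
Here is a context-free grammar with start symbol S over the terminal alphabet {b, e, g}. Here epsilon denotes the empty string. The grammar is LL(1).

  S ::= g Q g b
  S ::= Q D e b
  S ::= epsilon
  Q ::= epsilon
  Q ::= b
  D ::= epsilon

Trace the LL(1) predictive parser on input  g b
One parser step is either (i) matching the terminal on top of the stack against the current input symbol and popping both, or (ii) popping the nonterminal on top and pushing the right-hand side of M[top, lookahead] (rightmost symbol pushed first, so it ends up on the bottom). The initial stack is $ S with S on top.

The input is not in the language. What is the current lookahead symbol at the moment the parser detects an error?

$

     Stack      Input  Action
  1  $ S        g b $  expand S ::= g Q g b
  2  $ b g Q g  g b $  match g
  3  $ b g Q    b $    expand Q ::= b
  4  $ b g b    b $    match b
  5  $ b g      $      error: top is terminal g but lookahead is $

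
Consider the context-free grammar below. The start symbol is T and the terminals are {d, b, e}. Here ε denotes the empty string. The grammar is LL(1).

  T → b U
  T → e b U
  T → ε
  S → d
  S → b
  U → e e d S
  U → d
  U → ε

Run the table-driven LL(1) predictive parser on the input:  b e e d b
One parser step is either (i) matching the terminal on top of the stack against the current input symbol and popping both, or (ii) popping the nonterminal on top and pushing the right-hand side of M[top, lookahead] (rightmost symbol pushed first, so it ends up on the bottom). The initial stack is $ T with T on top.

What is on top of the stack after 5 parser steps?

step 1: stack=$ T  input=b e e d b $  — expand T → b U
step 2: stack=$ U b  input=b e e d b $  — match b
step 3: stack=$ U  input=e e d b $  — expand U → e e d S
step 4: stack=$ S d e e  input=e e d b $  — match e
step 5: stack=$ S d e  input=e d b $  — match e
Stack after step 5: $ S d (top = d).

d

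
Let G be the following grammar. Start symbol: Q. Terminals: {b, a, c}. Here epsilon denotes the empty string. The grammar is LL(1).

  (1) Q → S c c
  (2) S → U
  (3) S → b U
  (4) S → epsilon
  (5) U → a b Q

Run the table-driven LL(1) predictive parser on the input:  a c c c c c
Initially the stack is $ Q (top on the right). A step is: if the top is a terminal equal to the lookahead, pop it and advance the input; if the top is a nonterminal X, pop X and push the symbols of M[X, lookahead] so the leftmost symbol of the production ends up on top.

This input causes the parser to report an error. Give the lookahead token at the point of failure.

c

     Stack        Input          Action
  1  $ Q          a c c c c c $  expand Q → S c c
  2  $ c c S      a c c c c c $  expand S → U
  3  $ c c U      a c c c c c $  expand U → a b Q
  4  $ c c Q b a  a c c c c c $  match a
  5  $ c c Q b    c c c c c $    error: top is terminal b but lookahead is c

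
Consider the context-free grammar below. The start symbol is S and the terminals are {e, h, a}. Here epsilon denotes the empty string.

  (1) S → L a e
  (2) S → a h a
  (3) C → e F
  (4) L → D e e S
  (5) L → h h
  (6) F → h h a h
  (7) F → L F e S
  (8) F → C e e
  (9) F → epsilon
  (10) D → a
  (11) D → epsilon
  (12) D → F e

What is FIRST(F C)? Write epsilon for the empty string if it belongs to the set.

FIRST(C): from C→e F we get {e}. So FIRST(C) = {e}.
FIRST(S): from S→L a e we get {a, e, h}; from S→a h a we get {a}. So FIRST(S) = {a, e, h}.
FIRST(L): from L→D e e S we get {a, e, h}; from L→h h we get {h}. So FIRST(L) = {a, e, h}.
FIRST(F): from F→h h a h we get {h}; from F→L F e S we get {a, e, h}; from F→C e e we get {e}; from F→epsilon we get {epsilon}. So FIRST(F) = {epsilon, a, e, h}.
FIRST(D): from D→a we get {a}; from D→epsilon we get {epsilon}; from D→F e we get {a, e, h}. So FIRST(D) = {epsilon, a, e, h}.
FIRST(F C): take FIRST of each symbol in turn, carrying on past any symbol whose FIRST contains epsilon; result {a, e, h}.

{a, e, h}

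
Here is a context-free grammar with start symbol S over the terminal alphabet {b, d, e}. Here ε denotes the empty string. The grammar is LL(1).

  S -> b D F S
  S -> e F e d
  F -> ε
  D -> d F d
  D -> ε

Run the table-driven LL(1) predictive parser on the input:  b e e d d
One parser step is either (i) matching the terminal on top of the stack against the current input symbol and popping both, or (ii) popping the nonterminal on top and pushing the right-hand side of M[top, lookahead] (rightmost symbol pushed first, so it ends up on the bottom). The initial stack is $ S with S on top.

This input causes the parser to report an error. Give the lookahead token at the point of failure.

      Stack      Input        Action
   1  $ S        b e e d d $  expand S -> b D F S
   2  $ S F D b  b e e d d $  match b
   3  $ S F D    e e d d $    expand D -> ε
   4  $ S F      e e d d $    expand F -> ε
   5  $ S        e e d d $    expand S -> e F e d
   6  $ d e F e  e e d d $    match e
   7  $ d e F    e d d $      expand F -> ε
   8  $ d e      e d d $      match e
   9  $ d        d d $        match d
  10  $          d $          error: stack empty but input remains

d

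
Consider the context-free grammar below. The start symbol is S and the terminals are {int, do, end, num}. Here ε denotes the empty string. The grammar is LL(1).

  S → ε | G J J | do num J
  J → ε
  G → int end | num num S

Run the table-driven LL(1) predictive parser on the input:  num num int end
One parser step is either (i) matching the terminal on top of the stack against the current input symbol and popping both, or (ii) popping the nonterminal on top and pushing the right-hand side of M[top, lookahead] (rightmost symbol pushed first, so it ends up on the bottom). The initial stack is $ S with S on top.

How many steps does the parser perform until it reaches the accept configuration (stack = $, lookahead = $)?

      Stack              Input              Action
   1  $ S                num num int end $  expand S → G J J
   2  $ J J G            num num int end $  expand G → num num S
   3  $ J J S num num    num num int end $  match num
   4  $ J J S num        num int end $      match num
   5  $ J J S            int end $          expand S → G J J
   6  $ J J J J G        int end $          expand G → int end
   7  $ J J J J end int  int end $          match int
   8  $ J J J J end      end $              match end
   9  $ J J J J          $                  expand J → ε
  10  $ J J J            $                  expand J → ε
  11  $ J J              $                  expand J → ε
  12  $ J                $                  expand J → ε
Accept reached after 12 steps.

12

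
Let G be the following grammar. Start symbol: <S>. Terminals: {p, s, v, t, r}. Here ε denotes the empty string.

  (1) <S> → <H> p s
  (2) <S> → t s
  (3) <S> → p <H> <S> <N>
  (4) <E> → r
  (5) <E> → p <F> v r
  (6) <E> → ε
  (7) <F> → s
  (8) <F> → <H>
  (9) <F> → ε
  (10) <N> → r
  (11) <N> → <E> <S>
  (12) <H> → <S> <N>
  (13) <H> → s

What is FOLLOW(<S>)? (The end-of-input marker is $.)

FIRST(<E>) = {ε, p, r}
FIRST(<S>) = {p, s, t}  (via <H> p s)
FIRST(<N>) = {p, r, s, t}  (via <E> <S>)
FIRST(<H>) = {p, s, t}  (via <S> <N>)
FIRST(<F>) = {ε, p, s, t}  (via <H>)
FOLLOW(<S>) includes $ since <S> is the start symbol.
FOLLOW(<E>): in <N>→<E> <S>, <E> is followed by <S> with FIRST {p, s, t}. Thus FOLLOW(<E>) = {p, s, t}.
FOLLOW(<F>): in <E>→p <F> v r, <F> is followed by v r with FIRST {v}. Thus FOLLOW(<F>) = {v}.
FOLLOW(<H>): in <S>→<H> p s, <H> is followed by p s with FIRST {p}; in <S>→p <H> <S> <N>, <H> is followed by <S> <N> with FIRST {p, s, t}; in <F>→<H>, the suffix after <H> is empty, so FOLLOW(<H>) ⊇ FOLLOW(<F>) = {v}. Thus FOLLOW(<H>) = {p, s, t, v}.
FOLLOW(<S>): in <S>→p <H> <S> <N>, <S> is followed by <N> with FIRST {p, r, s, t}; in <N>→<E> <S>, the suffix after <S> is empty, so FOLLOW(<S>) ⊇ FOLLOW(<N>) = {$, p, r, s, t, v}; in <H>→<S> <N>, <S> is followed by <N> with FIRST {p, r, s, t}. Thus FOLLOW(<S>) = {$, p, r, s, t, v}.
FOLLOW(<N>): in <S>→p <H> <S> <N>, the suffix after <N> is empty, so FOLLOW(<N>) ⊇ FOLLOW(<S>) = {$, p, r, s, t, v}; in <H>→<S> <N>, the suffix after <N> is empty, so FOLLOW(<N>) ⊇ FOLLOW(<H>) = {p, s, t, v}. Thus FOLLOW(<N>) = {$, p, r, s, t, v}.

{$, p, r, s, t, v}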